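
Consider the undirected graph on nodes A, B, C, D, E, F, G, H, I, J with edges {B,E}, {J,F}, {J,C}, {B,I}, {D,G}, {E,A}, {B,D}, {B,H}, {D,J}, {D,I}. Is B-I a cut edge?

No

After removing B-I, the path B-D-I still connects them, so the edge is not a bridge.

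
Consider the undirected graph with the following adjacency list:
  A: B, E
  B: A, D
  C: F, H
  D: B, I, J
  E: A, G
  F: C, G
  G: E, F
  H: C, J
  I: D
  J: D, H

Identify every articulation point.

D

Removing D increases the component count from 1 to 2, so D is a cut vertex.
By contrast removing G leaves 1 component; it is not a cut vertex. No other vertex is a cut vertex either.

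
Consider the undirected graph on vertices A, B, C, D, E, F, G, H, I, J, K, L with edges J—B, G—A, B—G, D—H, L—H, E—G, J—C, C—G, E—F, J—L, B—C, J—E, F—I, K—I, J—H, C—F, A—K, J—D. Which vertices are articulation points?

J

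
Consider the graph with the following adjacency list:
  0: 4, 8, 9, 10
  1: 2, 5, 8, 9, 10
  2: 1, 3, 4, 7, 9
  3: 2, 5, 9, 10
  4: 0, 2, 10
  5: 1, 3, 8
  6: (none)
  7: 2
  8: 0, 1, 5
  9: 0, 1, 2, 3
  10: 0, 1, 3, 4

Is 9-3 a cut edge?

After removing 9-3, the path 9-2-3 still connects them, so the edge is not a bridge.

No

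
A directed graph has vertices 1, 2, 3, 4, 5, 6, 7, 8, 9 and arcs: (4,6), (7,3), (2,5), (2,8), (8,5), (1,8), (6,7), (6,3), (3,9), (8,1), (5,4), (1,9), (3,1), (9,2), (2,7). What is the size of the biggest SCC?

9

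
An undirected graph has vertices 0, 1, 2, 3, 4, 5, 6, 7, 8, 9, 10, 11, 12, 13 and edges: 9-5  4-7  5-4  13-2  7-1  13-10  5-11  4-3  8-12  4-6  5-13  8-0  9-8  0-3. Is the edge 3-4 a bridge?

After removing 3-4, the path 3-0-8-9-5-4 still connects them, so the edge is not a bridge.

No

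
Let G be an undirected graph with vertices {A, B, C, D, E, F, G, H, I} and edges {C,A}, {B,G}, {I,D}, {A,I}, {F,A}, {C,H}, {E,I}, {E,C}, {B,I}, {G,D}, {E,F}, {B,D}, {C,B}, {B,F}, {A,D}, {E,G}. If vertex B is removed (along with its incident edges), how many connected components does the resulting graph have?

With B gone, the remaining components are: {A, C, D, E, F, G, H, I}.
That is 1 component.

1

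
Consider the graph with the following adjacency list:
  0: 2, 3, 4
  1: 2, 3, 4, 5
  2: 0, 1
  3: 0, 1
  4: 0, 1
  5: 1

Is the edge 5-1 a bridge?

Removing 5-1 leaves no path between 5 and 1: the component count goes from 1 to 2. So it is a bridge.

Yes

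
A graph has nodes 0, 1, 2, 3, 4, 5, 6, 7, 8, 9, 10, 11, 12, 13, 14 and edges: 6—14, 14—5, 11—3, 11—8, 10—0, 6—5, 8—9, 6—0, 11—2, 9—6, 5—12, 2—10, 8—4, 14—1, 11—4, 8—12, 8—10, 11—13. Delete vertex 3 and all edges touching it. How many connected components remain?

2

With 3 gone, the remaining components are: {7}; {0, 1, 2, 4, 5, 6, 8, 9, 10, 11, 12, 13, 14}.
That is 2 components.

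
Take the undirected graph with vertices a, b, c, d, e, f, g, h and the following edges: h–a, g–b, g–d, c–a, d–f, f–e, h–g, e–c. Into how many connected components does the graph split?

Starting from a we can reach a, b, c, d, e, f, g, h. That is one component of size 8.
Total: 1 component.

1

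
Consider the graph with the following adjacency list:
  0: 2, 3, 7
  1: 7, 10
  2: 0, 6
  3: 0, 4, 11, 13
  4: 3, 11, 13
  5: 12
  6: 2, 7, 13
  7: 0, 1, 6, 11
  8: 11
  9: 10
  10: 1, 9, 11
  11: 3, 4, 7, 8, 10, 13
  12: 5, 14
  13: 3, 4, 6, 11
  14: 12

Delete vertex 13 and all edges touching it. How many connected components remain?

With 13 gone, the remaining components are: {5, 12, 14}; {0, 1, 2, 3, 4, 6, 7, 8, 9, 10, 11}.
That is 2 components.

2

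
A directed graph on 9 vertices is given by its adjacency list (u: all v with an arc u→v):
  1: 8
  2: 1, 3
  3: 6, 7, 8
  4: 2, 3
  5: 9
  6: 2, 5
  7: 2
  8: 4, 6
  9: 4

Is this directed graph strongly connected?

Yes

From 2 we can reach every vertex (1, 2, 3, 4, 5, 6, 7, 8, 9), and every vertex can reach 2 (1, 2, 3, 4, 5, 6, 7, 8, 9). So the whole graph is one strongly connected component.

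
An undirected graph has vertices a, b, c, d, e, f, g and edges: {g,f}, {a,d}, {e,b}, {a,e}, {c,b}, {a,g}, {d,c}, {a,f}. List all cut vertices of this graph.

a

Removing a increases the component count from 1 to 2, so a is a cut vertex.
By contrast removing e leaves 1 component; it is not a cut vertex. No other vertex is a cut vertex either.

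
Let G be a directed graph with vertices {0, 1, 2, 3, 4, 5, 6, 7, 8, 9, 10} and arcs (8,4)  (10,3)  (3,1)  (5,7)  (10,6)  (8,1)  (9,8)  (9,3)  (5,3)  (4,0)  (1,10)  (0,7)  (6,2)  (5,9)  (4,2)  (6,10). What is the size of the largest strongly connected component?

4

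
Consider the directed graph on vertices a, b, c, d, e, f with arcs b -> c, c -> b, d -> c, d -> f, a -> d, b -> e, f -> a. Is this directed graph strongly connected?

There is no directed path from e to c, so the graph is not strongly connected.

No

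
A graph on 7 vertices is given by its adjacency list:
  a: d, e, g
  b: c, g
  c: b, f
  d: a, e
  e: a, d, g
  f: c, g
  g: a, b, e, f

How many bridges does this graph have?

0

The edges on the cycle g-b-c-f-g are not bridges since each lies on that cycle.
Every edge lies on some cycle, so there are no bridges.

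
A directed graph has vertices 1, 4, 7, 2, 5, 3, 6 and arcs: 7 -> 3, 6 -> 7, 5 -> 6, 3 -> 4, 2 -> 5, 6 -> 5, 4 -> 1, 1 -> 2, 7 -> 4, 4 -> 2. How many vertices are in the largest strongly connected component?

{1, 2, 3, 4, 5, 6, 7} are all mutually reachable — one SCC of size 7.
The largest has 7 vertices.

7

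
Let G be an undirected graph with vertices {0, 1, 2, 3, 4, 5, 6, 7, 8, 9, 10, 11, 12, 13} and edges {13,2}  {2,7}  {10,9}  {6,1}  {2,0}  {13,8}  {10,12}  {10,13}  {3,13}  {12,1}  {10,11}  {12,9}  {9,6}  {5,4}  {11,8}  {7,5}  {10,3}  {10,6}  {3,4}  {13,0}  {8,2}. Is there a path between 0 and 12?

From 0 we can reach 0, 1, 2, 3, 4, 5, 6, 7, 8, 9, 10, 11, 12, 13, which includes 12.

Yes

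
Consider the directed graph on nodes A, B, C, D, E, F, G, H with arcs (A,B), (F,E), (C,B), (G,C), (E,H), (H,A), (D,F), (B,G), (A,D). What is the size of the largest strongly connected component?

{A, D, E, F, H} are all mutually reachable — one SCC of size 5.
{B, C, G} are all mutually reachable — one SCC of size 3.
The largest has 5 vertices.

5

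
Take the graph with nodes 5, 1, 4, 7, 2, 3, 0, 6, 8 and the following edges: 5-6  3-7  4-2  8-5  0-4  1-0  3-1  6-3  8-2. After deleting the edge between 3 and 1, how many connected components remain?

1

3 and 1 are still connected via 3-6-5-8-2-4-0-1, so the component count stays at 1.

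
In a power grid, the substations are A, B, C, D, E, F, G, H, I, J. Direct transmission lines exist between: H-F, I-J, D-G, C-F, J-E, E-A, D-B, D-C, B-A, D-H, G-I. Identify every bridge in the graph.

none

The edges on the cycle D-G-I-J-E-A-B-D are not bridges since each lies on that cycle.
Every edge lies on some cycle, so there are no bridges.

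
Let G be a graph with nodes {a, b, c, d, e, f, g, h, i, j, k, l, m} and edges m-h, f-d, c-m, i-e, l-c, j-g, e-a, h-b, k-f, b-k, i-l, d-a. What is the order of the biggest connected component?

11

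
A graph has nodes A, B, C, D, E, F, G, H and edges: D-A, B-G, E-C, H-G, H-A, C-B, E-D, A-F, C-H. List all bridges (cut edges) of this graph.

A-F

The edges on the cycle E-D-A-H-C-E are not bridges since each lies on that cycle.
But removing A-F disconnects A from F — this is a bridge.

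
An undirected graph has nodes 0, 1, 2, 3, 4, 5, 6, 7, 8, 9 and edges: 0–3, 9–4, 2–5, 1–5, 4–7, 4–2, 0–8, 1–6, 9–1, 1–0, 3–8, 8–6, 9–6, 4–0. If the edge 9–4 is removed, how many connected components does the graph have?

1

9 and 4 are still connected via 9-1-0-4, so the component count stays at 1.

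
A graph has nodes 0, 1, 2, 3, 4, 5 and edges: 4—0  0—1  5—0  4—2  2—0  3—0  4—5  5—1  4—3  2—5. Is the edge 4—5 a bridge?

No

After removing 4—5, the path 4-2-5 still connects them, so the edge is not a bridge.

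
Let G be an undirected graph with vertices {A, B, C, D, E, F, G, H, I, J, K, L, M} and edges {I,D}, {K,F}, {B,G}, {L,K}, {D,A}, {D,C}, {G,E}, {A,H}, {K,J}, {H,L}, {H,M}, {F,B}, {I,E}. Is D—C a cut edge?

Yes

Removing D—C leaves no path between D and C: the component count goes from 1 to 2. So it is a bridge.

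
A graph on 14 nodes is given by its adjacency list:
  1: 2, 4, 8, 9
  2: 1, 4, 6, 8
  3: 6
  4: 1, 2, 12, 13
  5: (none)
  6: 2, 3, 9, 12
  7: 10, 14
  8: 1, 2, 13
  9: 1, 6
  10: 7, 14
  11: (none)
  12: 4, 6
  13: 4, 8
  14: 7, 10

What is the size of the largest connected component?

9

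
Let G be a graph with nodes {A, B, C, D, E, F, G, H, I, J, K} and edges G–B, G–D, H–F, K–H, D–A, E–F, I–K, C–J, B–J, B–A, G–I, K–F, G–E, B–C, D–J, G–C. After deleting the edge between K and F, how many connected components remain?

1

K and F are still connected via K-H-F, so the component count stays at 1.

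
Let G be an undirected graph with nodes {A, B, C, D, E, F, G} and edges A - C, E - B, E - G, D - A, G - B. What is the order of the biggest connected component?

F is isolated — a component by itself.
Starting from B we can reach B, E, G. That is one component of size 3.
Starting from A we can reach A, C, D. That is one component of size 3.
The largest has 3 vertices.

3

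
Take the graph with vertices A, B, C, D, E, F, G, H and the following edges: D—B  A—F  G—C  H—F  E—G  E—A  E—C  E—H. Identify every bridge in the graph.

The edges on the cycle E-G-C-E are not bridges since each lies on that cycle.
But removing D—B disconnects D from B — this is a bridge.

B-D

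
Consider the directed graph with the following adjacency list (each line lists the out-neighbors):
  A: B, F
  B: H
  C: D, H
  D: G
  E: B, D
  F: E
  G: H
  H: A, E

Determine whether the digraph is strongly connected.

No

There is no directed path from E to C, so the graph is not strongly connected.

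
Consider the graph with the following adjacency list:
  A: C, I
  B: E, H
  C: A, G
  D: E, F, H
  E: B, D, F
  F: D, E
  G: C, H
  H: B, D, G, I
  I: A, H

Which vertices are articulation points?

H

Removing H increases the component count from 1 to 2, so H is a cut vertex.
By contrast removing F leaves 1 component; it is not a cut vertex. No other vertex is a cut vertex either.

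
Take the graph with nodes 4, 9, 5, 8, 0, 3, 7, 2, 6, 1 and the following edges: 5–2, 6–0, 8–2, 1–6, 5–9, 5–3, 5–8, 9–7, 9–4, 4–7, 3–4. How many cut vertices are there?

Removing 5 increases the component count from 2 to 3, so 5 is a cut vertex.
Removing 6 increases the component count from 2 to 3, so 6 is a cut vertex.
By contrast removing 1 leaves 2 components; it is not a cut vertex. No other vertex is a cut vertex either.

2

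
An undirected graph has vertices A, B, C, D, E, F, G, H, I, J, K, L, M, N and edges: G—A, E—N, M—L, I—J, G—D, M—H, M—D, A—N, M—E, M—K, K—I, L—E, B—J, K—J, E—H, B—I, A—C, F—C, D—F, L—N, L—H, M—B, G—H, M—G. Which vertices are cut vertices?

Removing M increases the component count from 1 to 2, so M is a cut vertex.
By contrast removing K leaves 1 component; it is not a cut vertex. No other vertex is a cut vertex either.

M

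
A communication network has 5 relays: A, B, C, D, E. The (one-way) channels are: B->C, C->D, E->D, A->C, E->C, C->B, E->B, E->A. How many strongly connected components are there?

{B, C} are all mutually reachable — one SCC of size 2.
{D} is an SCC by itself.
{A} is an SCC by itself.
{E} is an SCC by itself.
That gives 4 strongly connected components.

4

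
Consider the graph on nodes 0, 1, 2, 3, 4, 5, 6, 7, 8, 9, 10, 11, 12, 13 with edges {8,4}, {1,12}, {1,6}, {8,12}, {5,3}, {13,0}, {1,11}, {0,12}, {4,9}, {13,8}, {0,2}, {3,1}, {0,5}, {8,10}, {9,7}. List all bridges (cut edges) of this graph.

0-2, 1-11, 1-6, 10-8, 4-8, 4-9, 7-9

The edges on the cycle 13-8-12-1-3-5-0-13 are not bridges since each lies on that cycle.
But removing 0–2 disconnects 0 from 2; removing 4–9 disconnects 4 from 9; removing 1–11 disconnects 1 from 11; removing 7–9 disconnects 7 from 9 — these are bridges.
In total 7 edges are bridges.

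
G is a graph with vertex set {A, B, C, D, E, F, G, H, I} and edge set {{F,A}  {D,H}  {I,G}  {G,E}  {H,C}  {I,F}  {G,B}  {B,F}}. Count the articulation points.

3

Removing F increases the component count from 2 to 3, so F is a cut vertex.
Removing G increases the component count from 2 to 3, so G is a cut vertex.
Removing H increases the component count from 2 to 3, so H is a cut vertex.
By contrast removing E leaves 2 components; it is not a cut vertex. No other vertex is a cut vertex either.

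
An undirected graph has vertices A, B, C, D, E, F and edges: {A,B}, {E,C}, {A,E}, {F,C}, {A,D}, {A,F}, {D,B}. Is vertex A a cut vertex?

Yes

Deleting A raises the number of components from 1 to 2, so A is a cut vertex.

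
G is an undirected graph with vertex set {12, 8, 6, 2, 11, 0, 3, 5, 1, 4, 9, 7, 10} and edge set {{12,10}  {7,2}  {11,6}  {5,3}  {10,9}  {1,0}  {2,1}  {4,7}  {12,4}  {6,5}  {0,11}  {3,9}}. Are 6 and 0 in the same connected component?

From 6 we can reach 0, 1, 2, 3, 4, 5, 6, 7, 9, 10, 11, 12, which includes 0.

Yes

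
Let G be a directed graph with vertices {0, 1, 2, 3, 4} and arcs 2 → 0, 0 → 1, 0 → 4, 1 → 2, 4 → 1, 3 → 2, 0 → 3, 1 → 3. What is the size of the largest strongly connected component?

5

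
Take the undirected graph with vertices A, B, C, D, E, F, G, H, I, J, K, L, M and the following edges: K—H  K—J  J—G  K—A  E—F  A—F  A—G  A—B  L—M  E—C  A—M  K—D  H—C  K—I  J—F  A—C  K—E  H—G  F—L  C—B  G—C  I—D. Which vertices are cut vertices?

Removing K increases the component count from 1 to 2, so K is a cut vertex.
By contrast removing H leaves 1 component; it is not a cut vertex. No other vertex is a cut vertex either.

K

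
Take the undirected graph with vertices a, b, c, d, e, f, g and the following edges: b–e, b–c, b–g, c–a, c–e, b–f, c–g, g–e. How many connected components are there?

2

d is isolated — a component by itself.
Starting from a we can reach a, b, c, e, f, g. That is one component of size 6.
Total: 2 components.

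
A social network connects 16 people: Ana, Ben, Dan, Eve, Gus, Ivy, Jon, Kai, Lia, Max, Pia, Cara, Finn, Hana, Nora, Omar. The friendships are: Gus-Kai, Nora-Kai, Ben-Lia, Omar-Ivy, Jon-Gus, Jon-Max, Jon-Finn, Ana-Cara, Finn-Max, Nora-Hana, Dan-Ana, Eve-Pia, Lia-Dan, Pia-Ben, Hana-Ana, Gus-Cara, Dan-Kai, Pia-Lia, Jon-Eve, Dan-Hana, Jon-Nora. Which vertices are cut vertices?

Removing Jon increases the component count from 2 to 3, so Jon is a cut vertex.
By contrast removing Pia leaves 2 components; it is not a cut vertex. No other vertex is a cut vertex either.

Jon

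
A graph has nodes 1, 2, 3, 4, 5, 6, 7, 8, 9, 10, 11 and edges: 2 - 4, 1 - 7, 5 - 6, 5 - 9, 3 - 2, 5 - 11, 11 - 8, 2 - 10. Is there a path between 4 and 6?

The component containing 4 is {2, 3, 4, 10}, and 6 is not in it.

No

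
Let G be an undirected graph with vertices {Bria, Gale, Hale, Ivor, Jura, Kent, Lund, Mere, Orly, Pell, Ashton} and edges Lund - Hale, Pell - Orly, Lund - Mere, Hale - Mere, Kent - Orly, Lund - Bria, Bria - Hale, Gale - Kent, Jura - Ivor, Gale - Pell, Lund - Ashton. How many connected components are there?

3

Starting from Ivor we can reach Ivor, Jura. That is one component of size 2.
Starting from Gale we can reach Gale, Kent, Orly, Pell. That is one component of size 4.
Starting from Bria we can reach Bria, Hale, Lund, Mere, Ashton. That is one component of size 5.
Total: 3 components.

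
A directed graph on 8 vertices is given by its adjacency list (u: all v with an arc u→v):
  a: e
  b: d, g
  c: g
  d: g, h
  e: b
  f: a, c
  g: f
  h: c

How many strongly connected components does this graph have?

1

{a, b, c, d, e, f, g, h} are all mutually reachable — one SCC of size 8.
That gives 1 strongly connected component.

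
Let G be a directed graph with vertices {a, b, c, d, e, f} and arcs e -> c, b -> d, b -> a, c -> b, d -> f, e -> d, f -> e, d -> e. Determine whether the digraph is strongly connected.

No

There is no directed path from a to d, so the graph is not strongly connected.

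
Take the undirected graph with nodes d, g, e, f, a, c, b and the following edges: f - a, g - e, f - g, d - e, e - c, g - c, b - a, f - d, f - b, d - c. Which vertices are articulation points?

Removing f increases the component count from 1 to 2, so f is a cut vertex.
By contrast removing c leaves 1 component; it is not a cut vertex. No other vertex is a cut vertex either.

f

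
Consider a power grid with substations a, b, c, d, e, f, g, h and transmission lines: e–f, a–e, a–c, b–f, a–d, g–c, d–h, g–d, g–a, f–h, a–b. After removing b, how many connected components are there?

1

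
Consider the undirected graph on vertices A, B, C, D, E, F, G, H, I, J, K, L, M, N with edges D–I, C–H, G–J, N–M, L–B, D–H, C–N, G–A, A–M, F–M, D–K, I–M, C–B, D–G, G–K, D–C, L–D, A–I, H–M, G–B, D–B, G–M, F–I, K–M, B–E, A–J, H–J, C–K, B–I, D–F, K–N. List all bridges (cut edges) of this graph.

The edges on the cycle D-C-H-M-A-G-D are not bridges since each lies on that cycle.
But removing E–B disconnects E from B — this is a bridge.

B-E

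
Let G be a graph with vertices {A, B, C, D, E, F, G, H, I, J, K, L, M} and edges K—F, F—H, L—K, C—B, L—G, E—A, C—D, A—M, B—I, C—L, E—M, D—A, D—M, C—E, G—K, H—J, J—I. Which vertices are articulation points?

C

Removing C increases the component count from 1 to 2, so C is a cut vertex.
By contrast removing I leaves 1 component; it is not a cut vertex. No other vertex is a cut vertex either.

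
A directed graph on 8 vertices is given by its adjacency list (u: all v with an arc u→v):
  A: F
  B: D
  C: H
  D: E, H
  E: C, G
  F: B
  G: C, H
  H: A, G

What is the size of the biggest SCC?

{A, B, C, D, E, F, G, H} are all mutually reachable — one SCC of size 8.
The largest has 8 vertices.

8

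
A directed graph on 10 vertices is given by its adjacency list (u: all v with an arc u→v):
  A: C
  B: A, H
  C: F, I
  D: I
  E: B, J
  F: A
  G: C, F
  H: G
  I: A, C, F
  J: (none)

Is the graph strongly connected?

No

There is no directed path from F to G, so the graph is not strongly connected.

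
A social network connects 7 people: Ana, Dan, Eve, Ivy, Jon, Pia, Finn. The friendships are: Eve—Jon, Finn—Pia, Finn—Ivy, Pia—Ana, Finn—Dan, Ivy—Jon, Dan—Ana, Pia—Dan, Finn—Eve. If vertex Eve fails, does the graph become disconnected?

No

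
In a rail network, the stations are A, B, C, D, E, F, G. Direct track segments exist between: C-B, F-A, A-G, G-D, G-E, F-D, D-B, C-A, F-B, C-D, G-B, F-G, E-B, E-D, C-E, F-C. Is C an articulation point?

Deleting C leaves 1 component (was 1) (its neighbors A, B, D, E, F remain connected to each other), so C is not a cut vertex.

No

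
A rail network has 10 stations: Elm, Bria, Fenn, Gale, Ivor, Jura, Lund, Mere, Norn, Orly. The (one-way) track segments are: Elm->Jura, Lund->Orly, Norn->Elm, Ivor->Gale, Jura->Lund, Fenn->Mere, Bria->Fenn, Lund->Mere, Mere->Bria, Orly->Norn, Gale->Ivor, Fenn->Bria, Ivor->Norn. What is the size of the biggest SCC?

5

{Elm, Jura, Lund, Norn, Orly} are all mutually reachable — one SCC of size 5.
{Bria, Fenn, Mere} are all mutually reachable — one SCC of size 3.
{Gale, Ivor} are all mutually reachable — one SCC of size 2.
The largest has 5 vertices.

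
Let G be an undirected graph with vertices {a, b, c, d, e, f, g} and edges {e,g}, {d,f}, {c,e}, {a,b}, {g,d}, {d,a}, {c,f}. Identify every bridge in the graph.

The edges on the cycle c-e-g-d-f-c are not bridges since each lies on that cycle.
But removing a—b disconnects a from b; removing d—a disconnects d from a — these are bridges.

a-b, a-d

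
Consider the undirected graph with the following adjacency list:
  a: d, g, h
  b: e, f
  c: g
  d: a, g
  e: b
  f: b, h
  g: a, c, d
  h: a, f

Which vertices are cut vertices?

Removing a increases the component count from 1 to 2, so a is a cut vertex.
Removing b increases the component count from 1 to 2, so b is a cut vertex.
Removing f increases the component count from 1 to 2, so f is a cut vertex.
Likewise g, h are cut vertices.
By contrast removing c leaves 1 component; it is not a cut vertex. No other vertex is a cut vertex either.

a, b, f, g, h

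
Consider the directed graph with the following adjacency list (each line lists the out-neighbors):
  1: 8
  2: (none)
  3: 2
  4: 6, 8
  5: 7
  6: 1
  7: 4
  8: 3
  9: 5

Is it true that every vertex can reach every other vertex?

There is no directed path from 3 to 4, so the graph is not strongly connected.

No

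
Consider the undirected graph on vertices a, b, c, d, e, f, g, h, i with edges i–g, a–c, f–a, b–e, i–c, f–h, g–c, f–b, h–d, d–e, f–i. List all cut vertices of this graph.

f

Removing f increases the component count from 1 to 2, so f is a cut vertex.
By contrast removing i leaves 1 component; it is not a cut vertex. No other vertex is a cut vertex either.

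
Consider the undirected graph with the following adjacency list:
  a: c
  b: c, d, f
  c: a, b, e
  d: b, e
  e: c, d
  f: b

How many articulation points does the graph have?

Removing b increases the component count from 1 to 2, so b is a cut vertex.
Removing c increases the component count from 1 to 2, so c is a cut vertex.
By contrast removing f leaves 1 component; it is not a cut vertex. No other vertex is a cut vertex either.

2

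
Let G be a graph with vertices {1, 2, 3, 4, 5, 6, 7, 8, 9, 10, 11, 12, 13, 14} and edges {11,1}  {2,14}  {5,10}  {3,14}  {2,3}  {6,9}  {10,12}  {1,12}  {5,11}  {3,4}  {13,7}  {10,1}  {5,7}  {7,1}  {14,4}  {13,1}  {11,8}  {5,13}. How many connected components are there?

3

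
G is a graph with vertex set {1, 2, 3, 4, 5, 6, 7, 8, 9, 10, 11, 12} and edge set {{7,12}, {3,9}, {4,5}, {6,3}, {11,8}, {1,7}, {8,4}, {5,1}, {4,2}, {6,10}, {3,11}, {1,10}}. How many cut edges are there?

4

The edges on the cycle 6-3-11-8-4-5-1-10-6 are not bridges since each lies on that cycle.
But removing 7 - 12 disconnects 7 from 12; removing 7 - 1 disconnects 7 from 1; removing 3 - 9 disconnects 3 from 9; removing 2 - 4 disconnects 2 from 4 — these are bridges.
That makes 4 bridges.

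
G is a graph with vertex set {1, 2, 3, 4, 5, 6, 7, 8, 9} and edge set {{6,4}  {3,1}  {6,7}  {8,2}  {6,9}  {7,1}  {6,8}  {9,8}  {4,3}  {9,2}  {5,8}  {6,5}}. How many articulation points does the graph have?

Removing 6 increases the component count from 1 to 2, so 6 is a cut vertex.
By contrast removing 2 leaves 1 component; it is not a cut vertex. No other vertex is a cut vertex either.

1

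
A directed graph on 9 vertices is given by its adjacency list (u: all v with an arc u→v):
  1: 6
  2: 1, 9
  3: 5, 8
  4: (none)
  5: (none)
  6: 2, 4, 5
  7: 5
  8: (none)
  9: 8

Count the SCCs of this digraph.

{1, 2, 6} are all mutually reachable — one SCC of size 3.
{4} is an SCC by itself.
{7} is an SCC by itself.
{3} is an SCC by itself.
{9} is an SCC by itself.
(and 2 more singleton SCCs)
That gives 7 strongly connected components.

7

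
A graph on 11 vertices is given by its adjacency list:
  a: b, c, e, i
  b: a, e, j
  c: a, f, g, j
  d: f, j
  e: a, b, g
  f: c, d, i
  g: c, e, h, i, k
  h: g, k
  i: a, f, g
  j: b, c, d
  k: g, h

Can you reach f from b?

Yes

From b we can reach a, b, c, d, e, f, g, h, i, j, k, which includes f.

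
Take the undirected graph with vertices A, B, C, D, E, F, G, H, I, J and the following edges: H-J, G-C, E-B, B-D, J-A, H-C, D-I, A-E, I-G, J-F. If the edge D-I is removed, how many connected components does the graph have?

1

D and I are still connected via D-B-E-A-J-H-C-G-I, so the component count stays at 1.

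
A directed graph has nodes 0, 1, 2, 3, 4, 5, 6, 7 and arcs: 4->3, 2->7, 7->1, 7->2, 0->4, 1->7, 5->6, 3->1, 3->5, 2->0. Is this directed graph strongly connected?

No

There is no directed path from 5 to 3, so the graph is not strongly connected.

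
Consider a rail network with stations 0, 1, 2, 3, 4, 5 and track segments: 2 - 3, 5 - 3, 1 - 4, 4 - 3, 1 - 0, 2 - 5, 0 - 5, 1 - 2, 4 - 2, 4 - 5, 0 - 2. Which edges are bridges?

The edges on the cycle 1-0-2-1 are not bridges since each lies on that cycle.
Every edge lies on some cycle, so there are no bridges.

none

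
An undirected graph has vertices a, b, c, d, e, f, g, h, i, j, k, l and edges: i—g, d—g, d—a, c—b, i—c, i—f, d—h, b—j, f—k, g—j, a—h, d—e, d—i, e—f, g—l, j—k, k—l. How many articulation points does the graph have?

1

Removing d increases the component count from 1 to 2, so d is a cut vertex.
By contrast removing l leaves 1 component; it is not a cut vertex. No other vertex is a cut vertex either.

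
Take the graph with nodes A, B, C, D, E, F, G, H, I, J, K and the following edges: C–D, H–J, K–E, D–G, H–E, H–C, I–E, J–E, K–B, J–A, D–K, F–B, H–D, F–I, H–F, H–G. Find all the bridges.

A-J

The edges on the cycle H-C-D-H are not bridges since each lies on that cycle.
But removing J–A disconnects J from A — this is a bridge.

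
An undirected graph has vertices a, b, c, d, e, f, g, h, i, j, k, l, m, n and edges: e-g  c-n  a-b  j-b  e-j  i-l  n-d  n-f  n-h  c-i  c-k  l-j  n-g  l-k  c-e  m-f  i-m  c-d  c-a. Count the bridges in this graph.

1

The edges on the cycle c-n-f-m-i-c are not bridges since each lies on that cycle.
But removing n-h disconnects n from h — this is a bridge.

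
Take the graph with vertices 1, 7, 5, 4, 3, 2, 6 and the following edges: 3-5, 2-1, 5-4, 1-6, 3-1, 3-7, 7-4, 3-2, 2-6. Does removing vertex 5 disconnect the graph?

No

Deleting 5 leaves 1 component (was 1) (its neighbors 3, 4 remain connected to each other), so 5 is not a cut vertex.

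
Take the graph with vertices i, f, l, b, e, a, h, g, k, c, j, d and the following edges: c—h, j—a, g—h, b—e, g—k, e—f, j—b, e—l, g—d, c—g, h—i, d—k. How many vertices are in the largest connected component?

6

Starting from c we can reach c, d, g, h, i, k. That is one component of size 6.
Starting from a we can reach a, b, e, f, j, l. That is one component of size 6.
The largest has 6 vertices.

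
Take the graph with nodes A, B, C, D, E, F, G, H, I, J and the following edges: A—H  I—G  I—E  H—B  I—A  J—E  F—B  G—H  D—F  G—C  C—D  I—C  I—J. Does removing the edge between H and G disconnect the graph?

After removing H—G, the path H-A-I-G still connects them, so the edge is not a bridge.

No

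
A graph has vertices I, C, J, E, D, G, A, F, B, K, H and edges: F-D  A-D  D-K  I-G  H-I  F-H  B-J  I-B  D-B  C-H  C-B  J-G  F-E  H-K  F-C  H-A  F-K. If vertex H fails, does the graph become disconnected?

Deleting H leaves 1 component (was 1) (its neighbors A, C, F, I, K remain connected to each other), so H is not a cut vertex.

No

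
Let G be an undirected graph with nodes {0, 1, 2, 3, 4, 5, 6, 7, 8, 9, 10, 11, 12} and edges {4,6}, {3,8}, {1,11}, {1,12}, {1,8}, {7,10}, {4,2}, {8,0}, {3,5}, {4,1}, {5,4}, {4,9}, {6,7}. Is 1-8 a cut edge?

After removing 1-8, the path 1-4-5-3-8 still connects them, so the edge is not a bridge.

No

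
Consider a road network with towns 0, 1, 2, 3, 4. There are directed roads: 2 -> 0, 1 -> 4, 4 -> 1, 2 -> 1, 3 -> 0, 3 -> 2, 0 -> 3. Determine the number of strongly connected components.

{0, 2, 3} are all mutually reachable — one SCC of size 3.
{1, 4} are all mutually reachable — one SCC of size 2.
That gives 2 strongly connected components.

2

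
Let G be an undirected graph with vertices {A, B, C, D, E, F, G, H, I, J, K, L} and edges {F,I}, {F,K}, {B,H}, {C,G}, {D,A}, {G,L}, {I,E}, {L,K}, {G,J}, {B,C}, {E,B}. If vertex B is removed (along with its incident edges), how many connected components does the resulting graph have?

With B gone, the remaining components are: {H}; {A, D}; {C, E, F, G, I, J, K, L}.
That is 3 components.

3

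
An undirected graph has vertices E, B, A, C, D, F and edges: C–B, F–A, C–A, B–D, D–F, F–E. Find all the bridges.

E-F

The edges on the cycle C-B-D-F-A-C are not bridges since each lies on that cycle.
But removing F–E disconnects F from E — this is a bridge.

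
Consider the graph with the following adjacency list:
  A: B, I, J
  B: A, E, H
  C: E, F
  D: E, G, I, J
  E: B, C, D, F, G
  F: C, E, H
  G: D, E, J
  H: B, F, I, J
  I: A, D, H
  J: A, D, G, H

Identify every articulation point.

none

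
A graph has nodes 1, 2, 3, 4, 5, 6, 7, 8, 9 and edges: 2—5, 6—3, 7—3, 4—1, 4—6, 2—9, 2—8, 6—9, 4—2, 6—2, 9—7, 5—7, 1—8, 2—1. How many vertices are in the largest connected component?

Starting from 1 we can reach 1, 2, 3, 4, 5, 6, 7, 8, 9. That is one component of size 9.
The largest has 9 vertices.

9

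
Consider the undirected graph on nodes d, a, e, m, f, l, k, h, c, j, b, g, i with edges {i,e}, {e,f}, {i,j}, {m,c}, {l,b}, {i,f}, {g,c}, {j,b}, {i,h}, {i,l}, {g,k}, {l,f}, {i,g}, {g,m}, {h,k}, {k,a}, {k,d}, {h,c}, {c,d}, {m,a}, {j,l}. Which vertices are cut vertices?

i

Removing i increases the component count from 1 to 2, so i is a cut vertex.
By contrast removing b leaves 1 component; it is not a cut vertex. No other vertex is a cut vertex either.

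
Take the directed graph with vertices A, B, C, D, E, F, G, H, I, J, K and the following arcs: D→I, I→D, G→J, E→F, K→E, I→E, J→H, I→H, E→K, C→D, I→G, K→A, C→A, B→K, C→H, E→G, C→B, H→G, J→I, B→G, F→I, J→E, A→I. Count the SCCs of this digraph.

3

{A, D, E, F, G, H, I, J, K} are all mutually reachable — one SCC of size 9.
{B} is an SCC by itself.
{C} is an SCC by itself.
That gives 3 strongly connected components.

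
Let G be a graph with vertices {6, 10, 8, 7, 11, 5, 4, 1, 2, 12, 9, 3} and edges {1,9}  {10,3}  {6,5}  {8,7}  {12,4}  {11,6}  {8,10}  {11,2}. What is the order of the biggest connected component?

Starting from 1 we can reach 1, 9. That is one component of size 2.
Starting from 4 we can reach 4, 12. That is one component of size 2.
Starting from 3 we can reach 3, 7, 8, 10. That is one component of size 4.
Starting from 2 we can reach 2, 5, 6, 11. That is one component of size 4.
The largest has 4 vertices.

4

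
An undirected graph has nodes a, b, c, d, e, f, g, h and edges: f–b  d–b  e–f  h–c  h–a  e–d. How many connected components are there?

3

g is isolated — a component by itself.
Starting from a we can reach a, c, h. That is one component of size 3.
Starting from b we can reach b, d, e, f. That is one component of size 4.
Total: 3 components.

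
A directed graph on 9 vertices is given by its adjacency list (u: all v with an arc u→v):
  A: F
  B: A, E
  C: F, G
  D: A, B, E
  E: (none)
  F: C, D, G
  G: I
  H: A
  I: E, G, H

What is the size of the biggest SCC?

8

{A, B, C, D, F, G, H, I} are all mutually reachable — one SCC of size 8.
{E} is an SCC by itself.
The largest has 8 vertices.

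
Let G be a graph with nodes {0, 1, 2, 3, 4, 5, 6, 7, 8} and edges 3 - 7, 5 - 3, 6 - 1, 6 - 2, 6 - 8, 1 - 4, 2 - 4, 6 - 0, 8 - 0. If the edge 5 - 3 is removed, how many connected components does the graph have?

3

Before removal there are 2 components.
5 - 3 is a bridge — removing it separates 5's side from 3's side.
After removal: 3 components.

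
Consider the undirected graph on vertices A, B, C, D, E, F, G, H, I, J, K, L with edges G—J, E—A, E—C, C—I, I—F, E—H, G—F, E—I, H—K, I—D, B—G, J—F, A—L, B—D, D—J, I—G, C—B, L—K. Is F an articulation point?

No

Deleting F leaves 1 component (was 1) (its neighbors G, I, J remain connected to each other), so F is not a cut vertex.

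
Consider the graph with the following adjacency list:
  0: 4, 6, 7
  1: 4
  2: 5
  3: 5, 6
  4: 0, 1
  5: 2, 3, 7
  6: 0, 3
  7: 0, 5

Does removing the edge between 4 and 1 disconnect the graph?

Yes

Removing 4-1 leaves no path between 4 and 1: the component count goes from 1 to 2. So it is a bridge.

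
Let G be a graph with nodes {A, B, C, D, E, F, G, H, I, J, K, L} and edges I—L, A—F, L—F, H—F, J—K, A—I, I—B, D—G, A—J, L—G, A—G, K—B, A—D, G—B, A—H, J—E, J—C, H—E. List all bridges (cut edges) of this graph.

The edges on the cycle A-I-L-F-A are not bridges since each lies on that cycle.
But removing J—C disconnects J from C — this is a bridge.

C-J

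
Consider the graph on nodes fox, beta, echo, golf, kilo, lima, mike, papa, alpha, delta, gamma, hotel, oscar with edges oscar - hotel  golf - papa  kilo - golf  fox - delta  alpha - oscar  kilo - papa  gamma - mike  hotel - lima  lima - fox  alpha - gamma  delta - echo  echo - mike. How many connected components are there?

3

beta is isolated — a component by itself.
Starting from golf we can reach golf, kilo, papa. That is one component of size 3.
Starting from fox we can reach fox, echo, lima, mike, alpha, delta, gamma, hotel, oscar. That is one component of size 9.
Total: 3 components.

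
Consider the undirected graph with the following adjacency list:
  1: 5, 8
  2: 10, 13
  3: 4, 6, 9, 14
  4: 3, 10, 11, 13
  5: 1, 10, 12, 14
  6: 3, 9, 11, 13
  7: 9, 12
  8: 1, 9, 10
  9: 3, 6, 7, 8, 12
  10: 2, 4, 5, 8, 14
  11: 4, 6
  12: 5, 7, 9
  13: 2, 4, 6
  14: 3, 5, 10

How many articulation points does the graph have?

0

Removing 10, for instance, still leaves 1 component. No single vertex removal increases the component count — the graph has no articulation points.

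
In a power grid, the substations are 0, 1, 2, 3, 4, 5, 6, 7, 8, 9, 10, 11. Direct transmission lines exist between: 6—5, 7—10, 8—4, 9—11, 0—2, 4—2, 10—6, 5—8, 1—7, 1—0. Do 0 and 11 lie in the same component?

The component containing 0 is {0, 1, 2, 4, 5, 6, 7, 8, 10}, and 11 is not in it.

No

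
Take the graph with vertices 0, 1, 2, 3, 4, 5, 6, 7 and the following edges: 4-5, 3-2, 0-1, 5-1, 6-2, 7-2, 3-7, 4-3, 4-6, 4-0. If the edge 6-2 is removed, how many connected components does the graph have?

1

6 and 2 are still connected via 6-4-3-2, so the component count stays at 1.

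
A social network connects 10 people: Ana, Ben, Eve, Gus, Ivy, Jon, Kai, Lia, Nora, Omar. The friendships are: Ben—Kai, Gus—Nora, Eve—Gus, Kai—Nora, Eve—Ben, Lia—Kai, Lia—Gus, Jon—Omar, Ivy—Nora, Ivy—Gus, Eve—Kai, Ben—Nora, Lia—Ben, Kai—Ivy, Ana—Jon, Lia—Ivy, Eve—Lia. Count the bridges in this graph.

2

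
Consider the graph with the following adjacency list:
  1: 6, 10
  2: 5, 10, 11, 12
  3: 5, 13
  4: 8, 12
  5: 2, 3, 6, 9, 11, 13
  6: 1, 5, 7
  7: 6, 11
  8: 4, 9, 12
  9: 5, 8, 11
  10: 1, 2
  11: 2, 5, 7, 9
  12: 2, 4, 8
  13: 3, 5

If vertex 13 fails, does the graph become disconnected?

No

Deleting 13 leaves 1 component (was 1) (its neighbors 3, 5 remain connected to each other), so 13 is not a cut vertex.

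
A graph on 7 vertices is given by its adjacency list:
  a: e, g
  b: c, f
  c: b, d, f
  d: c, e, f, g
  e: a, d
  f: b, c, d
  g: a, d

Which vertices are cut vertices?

Removing d increases the component count from 1 to 2, so d is a cut vertex.
By contrast removing g leaves 1 component; it is not a cut vertex. No other vertex is a cut vertex either.

d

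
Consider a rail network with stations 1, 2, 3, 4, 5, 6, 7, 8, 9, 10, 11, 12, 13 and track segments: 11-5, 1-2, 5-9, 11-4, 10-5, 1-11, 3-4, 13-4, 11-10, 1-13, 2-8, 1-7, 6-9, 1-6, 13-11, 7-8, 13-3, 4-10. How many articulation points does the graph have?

1

Removing 1 increases the component count from 2 to 3, so 1 is a cut vertex.
By contrast removing 7 leaves 2 components; it is not a cut vertex. No other vertex is a cut vertex either.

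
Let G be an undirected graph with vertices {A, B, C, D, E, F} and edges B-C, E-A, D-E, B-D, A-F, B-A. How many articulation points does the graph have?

2

Removing A increases the component count from 1 to 2, so A is a cut vertex.
Removing B increases the component count from 1 to 2, so B is a cut vertex.
By contrast removing E leaves 1 component; it is not a cut vertex. No other vertex is a cut vertex either.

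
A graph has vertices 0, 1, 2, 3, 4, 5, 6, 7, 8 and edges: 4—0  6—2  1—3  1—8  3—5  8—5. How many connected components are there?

4

7 is isolated — a component by itself.
Starting from 2 we can reach 2, 6. That is one component of size 2.
Starting from 0 we can reach 0, 4. That is one component of size 2.
Starting from 1 we can reach 1, 3, 5, 8. That is one component of size 4.
Total: 4 components.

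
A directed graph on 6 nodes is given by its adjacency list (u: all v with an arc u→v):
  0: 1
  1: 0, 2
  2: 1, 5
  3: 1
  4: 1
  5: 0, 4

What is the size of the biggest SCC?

5

{0, 1, 2, 4, 5} are all mutually reachable — one SCC of size 5.
{3} is an SCC by itself.
The largest has 5 vertices.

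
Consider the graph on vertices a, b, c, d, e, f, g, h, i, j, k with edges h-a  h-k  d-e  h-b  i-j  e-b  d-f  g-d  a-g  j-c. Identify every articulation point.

d, h, j

Removing d increases the component count from 2 to 3, so d is a cut vertex.
Removing h increases the component count from 2 to 3, so h is a cut vertex.
Removing j increases the component count from 2 to 3, so j is a cut vertex.
By contrast removing g leaves 2 components; it is not a cut vertex. No other vertex is a cut vertex either.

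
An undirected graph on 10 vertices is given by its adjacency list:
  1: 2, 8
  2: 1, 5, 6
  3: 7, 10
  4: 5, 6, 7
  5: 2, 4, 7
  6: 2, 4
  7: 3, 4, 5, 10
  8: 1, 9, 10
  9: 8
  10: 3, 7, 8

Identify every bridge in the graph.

The edges on the cycle 8-1-2-6-4-7-10-8 are not bridges since each lies on that cycle.
But removing 9-8 disconnects 9 from 8 — this is a bridge.

8-9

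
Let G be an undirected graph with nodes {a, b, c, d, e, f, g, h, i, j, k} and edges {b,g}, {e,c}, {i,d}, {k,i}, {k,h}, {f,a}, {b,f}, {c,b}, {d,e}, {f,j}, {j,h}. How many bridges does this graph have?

The edges on the cycle k-i-d-e-c-b-f-j-h-k are not bridges since each lies on that cycle.
But removing a—f disconnects a from f; removing g—b disconnects g from b — these are bridges.
That makes 2 bridges.

2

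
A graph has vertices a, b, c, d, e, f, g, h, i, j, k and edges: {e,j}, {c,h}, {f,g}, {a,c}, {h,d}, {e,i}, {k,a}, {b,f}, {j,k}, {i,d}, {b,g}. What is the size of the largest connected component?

8

Starting from b we can reach b, f, g. That is one component of size 3.
Starting from a we can reach a, c, d, e, h, i, j, k. That is one component of size 8.
The largest has 8 vertices.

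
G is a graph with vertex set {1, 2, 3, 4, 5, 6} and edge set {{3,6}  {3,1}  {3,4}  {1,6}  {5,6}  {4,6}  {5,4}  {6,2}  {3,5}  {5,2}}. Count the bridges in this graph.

The edges on the cycle 3-5-4-3 are not bridges since each lies on that cycle.
Every edge lies on some cycle, so there are no bridges.

0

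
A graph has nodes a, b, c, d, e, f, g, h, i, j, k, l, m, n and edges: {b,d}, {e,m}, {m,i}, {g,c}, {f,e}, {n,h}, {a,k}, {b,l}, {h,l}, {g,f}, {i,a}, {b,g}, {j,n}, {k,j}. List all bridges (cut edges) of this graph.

b-d, c-g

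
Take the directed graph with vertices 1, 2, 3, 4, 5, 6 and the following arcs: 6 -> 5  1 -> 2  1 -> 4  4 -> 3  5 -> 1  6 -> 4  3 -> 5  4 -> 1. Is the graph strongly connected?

There is no directed path from 3 to 6, so the graph is not strongly connected.

No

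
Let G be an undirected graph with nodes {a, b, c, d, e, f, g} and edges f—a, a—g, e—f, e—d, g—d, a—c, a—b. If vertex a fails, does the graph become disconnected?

Yes

Deleting a raises the number of components from 1 to 3, so a is a cut vertex.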